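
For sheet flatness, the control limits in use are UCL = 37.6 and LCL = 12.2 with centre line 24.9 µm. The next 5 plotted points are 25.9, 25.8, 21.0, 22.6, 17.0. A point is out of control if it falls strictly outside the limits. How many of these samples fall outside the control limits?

0

All 5 points lie within [12.2, 37.6].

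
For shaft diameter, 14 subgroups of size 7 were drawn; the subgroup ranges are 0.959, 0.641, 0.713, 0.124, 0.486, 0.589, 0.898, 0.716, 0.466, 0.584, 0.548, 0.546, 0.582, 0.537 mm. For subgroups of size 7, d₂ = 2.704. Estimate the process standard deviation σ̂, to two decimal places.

0.22

R̄ = (0.959 + 0.641 + 0.713 + 0.124 + 0.486 + 0.589 + 0.898 + 0.716 + 0.466 + 0.584 + 0.548 + 0.546 + 0.582 + 0.537) / 14 = 0.5992
σ̂ = R̄ / d₂ = 0.5992 / 2.704 = 0.2216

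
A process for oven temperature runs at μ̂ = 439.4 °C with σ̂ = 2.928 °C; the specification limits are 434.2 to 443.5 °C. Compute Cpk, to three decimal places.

0.467

Cpu = (USL − μ̂) / (3σ̂) = (443.5 − 439.4) / (3 × 2.928) = 0.4668; Cpl = (μ̂ − LSL) / (3σ̂) = (439.4 − 434.2) / (3 × 2.928) = 0.5920; Cpk = min(Cpu, Cpl) = 0.4668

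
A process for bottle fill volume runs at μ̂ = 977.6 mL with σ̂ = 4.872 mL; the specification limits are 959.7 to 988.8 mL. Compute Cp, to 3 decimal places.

Cp = (USL − LSL) / (6σ̂) = (988.8 − 959.7) / (6 × 4.872) = 29.1000 / 29.2320 = 0.9955

0.995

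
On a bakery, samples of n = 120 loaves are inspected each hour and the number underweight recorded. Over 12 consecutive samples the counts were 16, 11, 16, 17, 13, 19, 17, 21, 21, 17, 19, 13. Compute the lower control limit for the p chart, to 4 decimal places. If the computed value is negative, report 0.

0.0442

p̄ = Σdᵢ / (k·n) = 200 / (12 × 120) = 0.13889
LCL = p̄ − 3·√(p̄(1−p̄)/n) = 0.13889 − 3 × 0.03157 = 0.04418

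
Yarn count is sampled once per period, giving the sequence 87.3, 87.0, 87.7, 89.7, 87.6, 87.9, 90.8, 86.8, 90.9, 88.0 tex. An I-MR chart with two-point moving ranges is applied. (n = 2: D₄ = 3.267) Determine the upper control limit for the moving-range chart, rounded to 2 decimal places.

Moving ranges: 0.3, 0.7, 2.0, 2.1, 0.3, 2.9, 4.0, 4.1, 2.9; M̄R̄ = 19.3000 / 9 = 2.1444
UCL_MR = D₄·M̄R̄ = 3.267 × 2.1444 = 7.0059

7.01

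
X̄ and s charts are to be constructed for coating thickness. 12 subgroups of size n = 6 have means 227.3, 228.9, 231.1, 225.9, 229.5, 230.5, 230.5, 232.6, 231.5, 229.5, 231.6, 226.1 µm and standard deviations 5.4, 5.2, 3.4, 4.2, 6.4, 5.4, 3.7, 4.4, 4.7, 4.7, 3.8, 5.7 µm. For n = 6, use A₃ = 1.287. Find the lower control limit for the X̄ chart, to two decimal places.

X̄̄ = (227.3 + 228.9 + 231.1 + 225.9 + 229.5 + 230.5 + 230.5 + 232.6 + 231.5 + 229.5 + 231.6 + 226.1) / 12 = 229.5833
s̄ = (5.4 + 5.2 + 3.4 + 4.2 + 6.4 + 5.4 + 3.7 + 4.4 + 4.7 + 4.7 + 3.8 + 5.7) / 12 = 4.7500
LCL = X̄̄ − A₃·s̄ = 229.5833 − 1.287 × 4.7500 = 223.4701

223.47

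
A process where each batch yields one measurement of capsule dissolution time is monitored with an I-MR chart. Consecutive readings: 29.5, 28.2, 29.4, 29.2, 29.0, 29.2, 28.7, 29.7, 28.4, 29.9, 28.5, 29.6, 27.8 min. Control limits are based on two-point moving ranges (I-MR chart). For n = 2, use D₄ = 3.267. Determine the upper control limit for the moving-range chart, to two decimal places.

3.19

Moving ranges: 1.3, 1.2, 0.2, 0.2, 0.2, 0.5, 1.0, 1.3, 1.5, 1.4, 1.1, 1.8; M̄R̄ = 11.7000 / 12 = 0.9750
UCL_MR = D₄·M̄R̄ = 3.267 × 0.9750 = 3.1853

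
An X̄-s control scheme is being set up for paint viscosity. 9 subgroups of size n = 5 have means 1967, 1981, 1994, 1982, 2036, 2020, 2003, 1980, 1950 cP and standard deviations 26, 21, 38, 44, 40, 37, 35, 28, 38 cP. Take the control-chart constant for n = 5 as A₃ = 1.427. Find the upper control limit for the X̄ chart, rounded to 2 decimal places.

X̄̄ = (1967 + 1981 + 1994 + 1982 + 2036 + 2020 + 2003 + 1980 + 1950) / 9 = 1990.3333
s̄ = (26 + 21 + 38 + 44 + 40 + 37 + 35 + 28 + 38) / 9 = 34.1111
UCL = X̄̄ + A₃·s̄ = 1990.3333 + 1.427 × 34.1111 = 2039.0099

2039.01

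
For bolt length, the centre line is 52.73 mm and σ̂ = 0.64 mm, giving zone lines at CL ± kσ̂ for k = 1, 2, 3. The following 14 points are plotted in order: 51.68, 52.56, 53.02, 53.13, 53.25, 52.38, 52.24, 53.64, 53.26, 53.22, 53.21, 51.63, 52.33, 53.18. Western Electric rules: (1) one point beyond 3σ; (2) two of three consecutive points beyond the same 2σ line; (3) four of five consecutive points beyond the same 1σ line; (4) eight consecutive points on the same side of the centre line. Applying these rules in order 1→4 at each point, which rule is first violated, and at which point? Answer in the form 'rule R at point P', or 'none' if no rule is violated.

none

Zone of each point (C = within 1σ̂, B = 1σ̂–2σ̂, A = 2σ̂–3σ̂, * = beyond 3σ̂; sign = side of CL): 1:-B, 2:-C, 3:+C, 4:+C, 5:+C, 6:-C, 7:-C, 8:+B, 9:+C, 10:+C, 11:+C, 12:-B, 13:-C, 14:+C
No rule fires across all 14 points.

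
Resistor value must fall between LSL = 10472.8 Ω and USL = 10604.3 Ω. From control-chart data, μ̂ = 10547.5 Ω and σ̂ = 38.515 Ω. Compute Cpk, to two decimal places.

Cpu = (USL − μ̂) / (3σ̂) = (10604.3 − 10547.5) / (3 × 38.515) = 0.4916; Cpl = (μ̂ − LSL) / (3σ̂) = (10547.5 − 10472.8) / (3 × 38.515) = 0.6465; Cpk = min(Cpu, Cpl) = 0.4916

0.49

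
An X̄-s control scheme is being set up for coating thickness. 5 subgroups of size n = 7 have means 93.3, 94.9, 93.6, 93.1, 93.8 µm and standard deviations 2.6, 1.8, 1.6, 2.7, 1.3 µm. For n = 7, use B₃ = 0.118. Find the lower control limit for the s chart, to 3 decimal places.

0.236

s̄ = (2.6 + 1.8 + 1.6 + 2.7 + 1.3) / 5 = 2.0000
LCL_s = B₃·s̄ = 0.118 × 2.0000 = 0.2360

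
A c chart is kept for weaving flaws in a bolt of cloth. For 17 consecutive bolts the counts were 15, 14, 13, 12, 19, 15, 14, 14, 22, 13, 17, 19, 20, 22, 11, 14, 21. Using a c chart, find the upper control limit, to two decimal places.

28.24

c̄ = (15 + 14 + 13 + 12 + 19 + 15 + 14 + 14 + 22 + 13 + 17 + 19 + 20 + 22 + 11 + 14 + 21) / 17 = 275 / 17 = 16.1765
UCL = c̄ + 3√c̄ = 16.1765 + 3 × √16.1765 = 16.1765 + 3 × 4.0220 = 28.2425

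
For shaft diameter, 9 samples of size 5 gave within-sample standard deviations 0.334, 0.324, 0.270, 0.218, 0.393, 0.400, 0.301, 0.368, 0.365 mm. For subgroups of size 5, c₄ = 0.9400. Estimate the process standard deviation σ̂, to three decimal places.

0.351

s̄ = (0.334 + 0.324 + 0.270 + 0.218 + 0.393 + 0.400 + 0.301 + 0.368 + 0.365) / 9 = 0.3303
σ̂ = s̄ / c₄ = 0.3303 / 0.9400 = 0.3514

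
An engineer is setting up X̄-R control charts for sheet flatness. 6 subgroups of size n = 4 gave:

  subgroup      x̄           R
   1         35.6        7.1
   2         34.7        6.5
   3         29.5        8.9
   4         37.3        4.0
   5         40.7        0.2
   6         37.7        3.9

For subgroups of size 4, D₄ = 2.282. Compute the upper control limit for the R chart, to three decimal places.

R̄ = (7.1 + 6.5 + 8.9 + 4.0 + 0.2 + 3.9) / 6 = 30.6000 / 6 = 5.1000
UCL_R = D₄·R̄ = 2.282 × 5.1000 = 11.6382

11.638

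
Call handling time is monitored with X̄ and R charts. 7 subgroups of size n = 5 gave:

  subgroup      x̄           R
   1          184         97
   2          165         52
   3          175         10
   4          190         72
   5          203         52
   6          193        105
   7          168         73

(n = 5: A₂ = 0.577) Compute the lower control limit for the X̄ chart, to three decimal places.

X̄̄ = (184 + 165 + 175 + 190 + 203 + 193 + 168) / 7 = 1278.0000 / 7 = 182.5714
R̄ = (97 + 52 + 10 + 72 + 52 + 105 + 73) / 7 = 461.0000 / 7 = 65.8571
LCL = X̄̄ − A₂·R̄ = 182.5714 − 0.577 × 65.8571 = 144.5719

144.572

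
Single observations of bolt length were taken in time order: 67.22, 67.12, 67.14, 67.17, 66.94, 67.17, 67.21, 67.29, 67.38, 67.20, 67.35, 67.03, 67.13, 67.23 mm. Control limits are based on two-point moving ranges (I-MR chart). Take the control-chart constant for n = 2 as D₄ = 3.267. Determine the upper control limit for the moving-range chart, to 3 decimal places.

Moving ranges: 0.10, 0.02, 0.03, 0.23, 0.23, 0.04, 0.08, 0.09, 0.18, 0.15, 0.32, 0.10, 0.10; M̄R̄ = 1.6700 / 13 = 0.1285
UCL_MR = D₄·M̄R̄ = 3.267 × 0.1285 = 0.4197

0.420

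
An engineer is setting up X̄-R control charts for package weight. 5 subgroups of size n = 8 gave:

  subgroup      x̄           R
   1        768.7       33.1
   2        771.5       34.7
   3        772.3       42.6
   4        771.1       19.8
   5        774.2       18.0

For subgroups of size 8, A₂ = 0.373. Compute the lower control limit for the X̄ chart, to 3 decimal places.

X̄̄ = (768.7 + 771.5 + 772.3 + 771.1 + 774.2) / 5 = 3857.8000 / 5 = 771.5600
R̄ = (33.1 + 34.7 + 42.6 + 19.8 + 18.0) / 5 = 148.2000 / 5 = 29.6400
LCL = X̄̄ − A₂·R̄ = 771.5600 − 0.373 × 29.6400 = 760.5043

760.504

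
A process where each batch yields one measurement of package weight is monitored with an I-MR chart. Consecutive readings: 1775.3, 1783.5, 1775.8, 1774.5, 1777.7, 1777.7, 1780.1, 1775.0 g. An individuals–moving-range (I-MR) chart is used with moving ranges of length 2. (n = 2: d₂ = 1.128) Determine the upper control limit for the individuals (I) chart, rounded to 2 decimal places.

1788.05

X̄ = (1775.3 + 1783.5 + 1775.8 + 1774.5 + 1777.7 + 1777.7 + 1780.1 + 1775.0) / 8 = 1777.4500
Moving ranges: 8.2, 7.7, 1.3, 3.2, 0.0, 2.4, 5.1; M̄R̄ = 27.9000 / 7 = 3.9857
UCL = X̄ + 3·M̄R̄/d₂ = 1777.4500 + 3 × 3.9857 / 1.128 = 1788.0503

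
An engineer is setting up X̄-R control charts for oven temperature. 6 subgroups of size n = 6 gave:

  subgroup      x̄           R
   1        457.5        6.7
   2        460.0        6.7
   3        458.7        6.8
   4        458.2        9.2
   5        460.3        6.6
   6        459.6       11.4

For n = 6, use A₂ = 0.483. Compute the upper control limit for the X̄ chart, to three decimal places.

X̄̄ = (457.5 + 460.0 + 458.7 + 458.2 + 460.3 + 459.6) / 6 = 2754.3000 / 6 = 459.0500
R̄ = (6.7 + 6.7 + 6.8 + 9.2 + 6.6 + 11.4) / 6 = 47.4000 / 6 = 7.9000
UCL = X̄̄ + A₂·R̄ = 459.0500 + 0.483 × 7.9000 = 462.8657

462.866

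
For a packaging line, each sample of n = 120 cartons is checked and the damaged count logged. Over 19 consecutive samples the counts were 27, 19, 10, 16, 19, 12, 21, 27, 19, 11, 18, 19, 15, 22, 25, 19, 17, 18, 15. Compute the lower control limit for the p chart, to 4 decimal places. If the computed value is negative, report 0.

p̄ = Σdᵢ / (k·n) = 349 / (19 × 120) = 0.15307
LCL = p̄ − 3·√(p̄(1−p̄)/n) = 0.15307 − 3 × 0.03287 = 0.05447

0.0545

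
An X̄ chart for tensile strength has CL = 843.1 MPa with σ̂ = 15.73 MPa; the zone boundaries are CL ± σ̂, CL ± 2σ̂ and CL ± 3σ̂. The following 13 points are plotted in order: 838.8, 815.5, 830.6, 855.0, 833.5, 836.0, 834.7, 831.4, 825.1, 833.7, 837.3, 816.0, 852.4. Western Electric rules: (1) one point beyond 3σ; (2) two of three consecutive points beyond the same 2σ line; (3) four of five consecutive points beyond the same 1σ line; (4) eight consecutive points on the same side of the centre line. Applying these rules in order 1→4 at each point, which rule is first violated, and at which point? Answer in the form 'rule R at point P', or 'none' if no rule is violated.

rule 4 at point 12

Zone of each point (C = within 1σ̂, B = 1σ̂–2σ̂, A = 2σ̂–3σ̂, * = beyond 3σ̂; sign = side of CL): 1:-C, 2:-B, 3:-C, 4:+C, 5:-C, 6:-C, 7:-C, 8:-C, 9:-B, 10:-C, 11:-C, 12:-B, 13:+C
Rule 4 (eight consecutive points on the same side of the centre line) is satisfied at point 12.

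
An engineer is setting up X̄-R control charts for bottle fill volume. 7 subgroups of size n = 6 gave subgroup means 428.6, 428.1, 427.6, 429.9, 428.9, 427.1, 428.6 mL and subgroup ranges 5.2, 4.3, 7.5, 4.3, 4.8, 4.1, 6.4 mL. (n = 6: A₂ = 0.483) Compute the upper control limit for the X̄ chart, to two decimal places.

X̄̄ = (428.6 + 428.1 + 427.6 + 429.9 + 428.9 + 427.1 + 428.6) / 7 = 2998.8000 / 7 = 428.4000
R̄ = (5.2 + 4.3 + 7.5 + 4.3 + 4.8 + 4.1 + 6.4) / 7 = 36.6000 / 7 = 5.2286
UCL = X̄̄ + A₂·R̄ = 428.4000 + 0.483 × 5.2286 = 430.9254

430.93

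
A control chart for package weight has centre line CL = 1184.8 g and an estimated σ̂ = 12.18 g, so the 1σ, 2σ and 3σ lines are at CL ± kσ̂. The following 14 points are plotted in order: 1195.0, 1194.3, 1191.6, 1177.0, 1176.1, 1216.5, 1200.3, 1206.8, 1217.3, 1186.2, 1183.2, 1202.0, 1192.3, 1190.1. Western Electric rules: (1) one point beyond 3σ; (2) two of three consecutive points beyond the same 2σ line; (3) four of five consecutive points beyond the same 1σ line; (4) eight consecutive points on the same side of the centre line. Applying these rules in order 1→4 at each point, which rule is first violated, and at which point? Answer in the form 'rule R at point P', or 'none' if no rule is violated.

rule 3 at point 9

Zone of each point (C = within 1σ̂, B = 1σ̂–2σ̂, A = 2σ̂–3σ̂, * = beyond 3σ̂; sign = side of CL): 1:+C, 2:+C, 3:+C, 4:-C, 5:-C, 6:+A, 7:+B, 8:+B, 9:+A, 10:+C, 11:-C, 12:+B, 13:+C, 14:+C
Rule 3 (four of five consecutive points beyond the same 1σ limit) is satisfied at point 9.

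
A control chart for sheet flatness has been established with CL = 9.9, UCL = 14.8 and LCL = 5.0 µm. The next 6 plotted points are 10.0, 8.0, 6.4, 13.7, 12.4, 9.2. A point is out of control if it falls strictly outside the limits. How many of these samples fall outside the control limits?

All 6 points lie within [5.0, 14.8].

0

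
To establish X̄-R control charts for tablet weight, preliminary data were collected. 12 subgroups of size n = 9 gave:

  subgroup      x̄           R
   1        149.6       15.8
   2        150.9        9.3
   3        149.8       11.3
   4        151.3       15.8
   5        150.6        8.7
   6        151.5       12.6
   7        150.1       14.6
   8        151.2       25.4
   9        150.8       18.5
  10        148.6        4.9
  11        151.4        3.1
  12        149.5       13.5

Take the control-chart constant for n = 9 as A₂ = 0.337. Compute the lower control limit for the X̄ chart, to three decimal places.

X̄̄ = (149.6 + 150.9 + 149.8 + 151.3 + 150.6 + 151.5 + 150.1 + 151.2 + 150.8 + 148.6 + 151.4 + 149.5) / 12 = 1805.3000 / 12 = 150.4417
R̄ = (15.8 + 9.3 + 11.3 + 15.8 + 8.7 + 12.6 + 14.6 + 25.4 + 18.5 + 4.9 + 3.1 + 13.5) / 12 = 153.5000 / 12 = 12.7917
LCL = X̄̄ − A₂·R̄ = 150.4417 − 0.337 × 12.7917 = 146.1309

146.131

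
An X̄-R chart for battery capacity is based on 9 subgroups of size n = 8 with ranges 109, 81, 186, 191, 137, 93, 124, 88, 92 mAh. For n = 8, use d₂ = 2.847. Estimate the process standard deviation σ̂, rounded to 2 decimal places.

R̄ = (109 + 81 + 186 + 191 + 137 + 93 + 124 + 88 + 92) / 9 = 122.3333
σ̂ = R̄ / d₂ = 122.3333 / 2.847 = 42.9692

42.97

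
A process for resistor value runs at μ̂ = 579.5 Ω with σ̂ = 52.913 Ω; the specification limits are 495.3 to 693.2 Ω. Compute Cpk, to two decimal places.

Cpu = (USL − μ̂) / (3σ̂) = (693.2 − 579.5) / (3 × 52.913) = 0.7163; Cpl = (μ̂ − LSL) / (3σ̂) = (579.5 − 495.3) / (3 × 52.913) = 0.5304; Cpk = min(Cpu, Cpl) = 0.5304

0.53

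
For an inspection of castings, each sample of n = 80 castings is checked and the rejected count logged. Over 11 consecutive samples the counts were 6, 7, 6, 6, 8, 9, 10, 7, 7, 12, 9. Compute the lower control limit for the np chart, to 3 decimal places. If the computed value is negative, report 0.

p̄ = Σdᵢ / (k·n) = 87 / (11 × 80) = 0.09886
LCL = np̄ − 3·√(np̄(1−p̄)) = 7.9091 − 3 × 2.6697 = -0.0999 → 0 (negative, so LCL = 0)

0.000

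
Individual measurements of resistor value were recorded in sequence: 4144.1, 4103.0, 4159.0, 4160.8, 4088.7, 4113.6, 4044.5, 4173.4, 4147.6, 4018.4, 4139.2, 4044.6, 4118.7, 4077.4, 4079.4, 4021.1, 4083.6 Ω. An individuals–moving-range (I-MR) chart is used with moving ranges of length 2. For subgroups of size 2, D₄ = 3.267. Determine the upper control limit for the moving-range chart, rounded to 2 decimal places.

204.70

Moving ranges: 41.1, 56.0, 1.8, 72.1, 24.9, 69.1, 128.9, 25.8, 129.2, 120.8, 94.6, 74.1, 41.3, 2.0, 58.3, 62.5; M̄R̄ = 1002.5000 / 16 = 62.6562
UCL_MR = D₄·M̄R̄ = 3.267 × 62.6562 = 204.6980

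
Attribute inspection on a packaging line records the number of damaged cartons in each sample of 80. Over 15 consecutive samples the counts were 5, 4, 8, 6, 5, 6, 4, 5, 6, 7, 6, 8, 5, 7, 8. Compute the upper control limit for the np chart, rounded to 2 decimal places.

13.07

p̄ = Σdᵢ / (k·n) = 90 / (15 × 80) = 0.07500
UCL = np̄ + 3·√(np̄(1−p̄)) = 6.0000 + 3 × √(6.0000×0.92500) = 6.0000 + 3 × 2.3558 = 13.0675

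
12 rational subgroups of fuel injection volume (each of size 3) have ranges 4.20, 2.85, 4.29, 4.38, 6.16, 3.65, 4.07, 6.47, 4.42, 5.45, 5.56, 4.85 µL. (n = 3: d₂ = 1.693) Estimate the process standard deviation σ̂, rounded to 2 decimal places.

2.77

R̄ = (4.20 + 2.85 + 4.29 + 4.38 + 6.16 + 3.65 + 4.07 + 6.47 + 4.42 + 5.45 + 5.56 + 4.85) / 12 = 4.6958
σ̂ = R̄ / d₂ = 4.6958 / 1.693 = 2.7737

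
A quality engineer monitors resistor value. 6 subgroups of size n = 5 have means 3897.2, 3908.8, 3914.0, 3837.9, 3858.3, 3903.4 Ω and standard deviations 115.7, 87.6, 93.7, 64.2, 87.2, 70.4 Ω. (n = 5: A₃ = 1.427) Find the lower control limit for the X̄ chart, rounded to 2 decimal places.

3763.21

X̄̄ = (3897.2 + 3908.8 + 3914.0 + 3837.9 + 3858.3 + 3903.4) / 6 = 3886.6000
s̄ = (115.7 + 87.6 + 93.7 + 64.2 + 87.2 + 70.4) / 6 = 86.4667
LCL = X̄̄ − A₃·s̄ = 3886.6000 − 1.427 × 86.4667 = 3763.2121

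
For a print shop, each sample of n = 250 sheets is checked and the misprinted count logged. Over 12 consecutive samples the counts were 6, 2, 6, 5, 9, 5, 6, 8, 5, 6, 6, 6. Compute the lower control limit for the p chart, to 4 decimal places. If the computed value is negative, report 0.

p̄ = Σdᵢ / (k·n) = 70 / (12 × 250) = 0.02333
LCL = p̄ − 3·√(p̄(1−p̄)/n) = 0.02333 − 3 × 0.00955 = -0.00531 → 0 (negative, so LCL = 0)

0.0000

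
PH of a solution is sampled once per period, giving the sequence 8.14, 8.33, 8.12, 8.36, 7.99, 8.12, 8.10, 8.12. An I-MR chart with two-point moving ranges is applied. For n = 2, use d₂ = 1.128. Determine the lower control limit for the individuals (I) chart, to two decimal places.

7.71

X̄ = (8.14 + 8.33 + 8.12 + 8.36 + 7.99 + 8.12 + 8.10 + 8.12) / 8 = 8.1600
Moving ranges: 0.19, 0.21, 0.24, 0.37, 0.13, 0.02, 0.02; M̄R̄ = 1.1800 / 7 = 0.1686
LCL = X̄ − 3·M̄R̄/d₂ = 8.1600 − 3 × 0.1686 / 1.128 = 7.7117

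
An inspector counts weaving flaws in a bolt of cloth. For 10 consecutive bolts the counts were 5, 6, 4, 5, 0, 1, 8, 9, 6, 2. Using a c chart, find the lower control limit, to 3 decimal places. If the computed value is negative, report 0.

c̄ = (5 + 6 + 4 + 5 + 0 + 1 + 8 + 9 + 6 + 2) / 10 = 46 / 10 = 4.6000
LCL = c̄ − 3√c̄ = 4.6000 − 3 × 2.1448 = -1.8343 → 0 (cannot be negative)

0.000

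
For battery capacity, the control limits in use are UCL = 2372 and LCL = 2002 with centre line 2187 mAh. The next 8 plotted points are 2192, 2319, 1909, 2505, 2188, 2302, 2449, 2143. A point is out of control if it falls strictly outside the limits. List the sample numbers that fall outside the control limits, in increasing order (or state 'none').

3, 4, 7

Compare each point to [2002, 2372]: sample 3 = 1909 < LCL; sample 4 = 2505 > UCL; sample 7 = 2449 > UCL.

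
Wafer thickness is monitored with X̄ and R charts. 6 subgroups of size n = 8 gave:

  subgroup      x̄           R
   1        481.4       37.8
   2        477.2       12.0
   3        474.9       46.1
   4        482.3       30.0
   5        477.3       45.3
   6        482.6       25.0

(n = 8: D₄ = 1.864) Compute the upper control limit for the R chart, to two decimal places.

60.95

R̄ = (37.8 + 12.0 + 46.1 + 30.0 + 45.3 + 25.0) / 6 = 196.2000 / 6 = 32.7000
UCL_R = D₄·R̄ = 1.864 × 32.7000 = 60.9528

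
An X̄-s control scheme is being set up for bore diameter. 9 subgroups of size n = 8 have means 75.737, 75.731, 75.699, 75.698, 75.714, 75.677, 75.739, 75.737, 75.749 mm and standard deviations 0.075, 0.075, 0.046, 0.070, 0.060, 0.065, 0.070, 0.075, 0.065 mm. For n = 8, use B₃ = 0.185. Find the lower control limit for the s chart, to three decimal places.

0.012

s̄ = (0.075 + 0.075 + 0.046 + 0.070 + 0.060 + 0.065 + 0.070 + 0.075 + 0.065) / 9 = 0.0668
LCL_s = B₃·s̄ = 0.185 × 0.0668 = 0.0124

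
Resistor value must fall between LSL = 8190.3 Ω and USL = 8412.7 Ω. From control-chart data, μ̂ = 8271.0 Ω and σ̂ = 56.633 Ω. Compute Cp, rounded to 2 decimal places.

Cp = (USL − LSL) / (6σ̂) = (8412.7 − 8190.3) / (6 × 56.633) = 222.4000 / 339.7980 = 0.6545

0.65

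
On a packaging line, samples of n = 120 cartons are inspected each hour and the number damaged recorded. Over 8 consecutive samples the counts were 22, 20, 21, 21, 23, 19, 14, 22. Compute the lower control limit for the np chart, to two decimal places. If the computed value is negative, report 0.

7.94

p̄ = Σdᵢ / (k·n) = 162 / (8 × 120) = 0.16875
LCL = np̄ − 3·√(np̄(1−p̄)) = 20.2500 − 3 × 4.1028 = 7.9417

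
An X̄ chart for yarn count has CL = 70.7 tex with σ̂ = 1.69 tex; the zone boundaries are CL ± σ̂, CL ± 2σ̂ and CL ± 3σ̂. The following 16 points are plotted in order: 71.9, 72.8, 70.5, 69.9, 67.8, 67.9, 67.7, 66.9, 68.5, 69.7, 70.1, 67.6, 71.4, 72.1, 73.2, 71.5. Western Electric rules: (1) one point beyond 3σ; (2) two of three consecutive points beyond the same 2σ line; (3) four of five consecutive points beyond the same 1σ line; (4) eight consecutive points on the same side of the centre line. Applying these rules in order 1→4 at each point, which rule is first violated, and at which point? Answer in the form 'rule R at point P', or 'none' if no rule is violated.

Zone of each point (C = within 1σ̂, B = 1σ̂–2σ̂, A = 2σ̂–3σ̂, * = beyond 3σ̂; sign = side of CL): 1:+C, 2:+B, 3:-C, 4:-C, 5:-B, 6:-B, 7:-B, 8:-A, 9:-B, 10:-C, 11:-C, 12:-B, 13:+C, 14:+C, 15:+B, 16:+C
Rule 3 (four of five consecutive points beyond the same 1σ limit) is satisfied at point 8.

rule 3 at point 8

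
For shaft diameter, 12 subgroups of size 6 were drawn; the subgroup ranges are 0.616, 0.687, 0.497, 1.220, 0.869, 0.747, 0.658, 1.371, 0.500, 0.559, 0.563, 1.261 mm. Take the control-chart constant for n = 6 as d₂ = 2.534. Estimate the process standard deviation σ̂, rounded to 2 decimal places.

0.31

R̄ = (0.616 + 0.687 + 0.497 + 1.220 + 0.869 + 0.747 + 0.658 + 1.371 + 0.500 + 0.559 + 0.563 + 1.261) / 12 = 0.7957
σ̂ = R̄ / d₂ = 0.7957 / 2.534 = 0.3140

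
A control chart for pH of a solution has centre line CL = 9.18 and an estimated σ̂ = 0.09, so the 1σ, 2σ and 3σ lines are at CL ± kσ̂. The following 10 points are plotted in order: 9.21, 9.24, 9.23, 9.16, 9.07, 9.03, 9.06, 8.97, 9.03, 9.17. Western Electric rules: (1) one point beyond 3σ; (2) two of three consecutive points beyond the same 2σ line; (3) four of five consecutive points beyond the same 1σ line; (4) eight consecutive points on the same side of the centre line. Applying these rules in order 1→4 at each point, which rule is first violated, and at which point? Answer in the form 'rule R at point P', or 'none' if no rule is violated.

Zone of each point (C = within 1σ̂, B = 1σ̂–2σ̂, A = 2σ̂–3σ̂, * = beyond 3σ̂; sign = side of CL): 1:+C, 2:+C, 3:+C, 4:-C, 5:-B, 6:-B, 7:-B, 8:-A, 9:-B, 10:-C
Rule 3 (four of five consecutive points beyond the same 1σ limit) is satisfied at point 8.

rule 3 at point 8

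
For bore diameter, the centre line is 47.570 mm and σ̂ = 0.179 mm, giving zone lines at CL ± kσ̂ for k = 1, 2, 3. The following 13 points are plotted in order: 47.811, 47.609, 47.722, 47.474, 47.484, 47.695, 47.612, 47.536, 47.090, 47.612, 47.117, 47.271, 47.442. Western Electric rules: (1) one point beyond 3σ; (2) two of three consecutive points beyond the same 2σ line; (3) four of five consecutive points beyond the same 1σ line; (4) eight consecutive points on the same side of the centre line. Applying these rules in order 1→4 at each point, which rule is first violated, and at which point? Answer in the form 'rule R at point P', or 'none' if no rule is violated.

rule 2 at point 11

Zone of each point (C = within 1σ̂, B = 1σ̂–2σ̂, A = 2σ̂–3σ̂, * = beyond 3σ̂; sign = side of CL): 1:+B, 2:+C, 3:+C, 4:-C, 5:-C, 6:+C, 7:+C, 8:-C, 9:-A, 10:+C, 11:-A, 12:-B, 13:-C
Rule 2 (two of three consecutive points beyond the same 2σ limit) is satisfied at point 11.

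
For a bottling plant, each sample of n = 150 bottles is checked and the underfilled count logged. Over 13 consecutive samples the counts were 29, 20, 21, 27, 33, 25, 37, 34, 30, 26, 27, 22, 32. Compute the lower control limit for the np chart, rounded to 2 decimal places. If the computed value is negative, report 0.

13.62

p̄ = Σdᵢ / (k·n) = 363 / (13 × 150) = 0.18615
LCL = np̄ − 3·√(np̄(1−p̄)) = 27.9231 − 3 × 4.7671 = 13.6218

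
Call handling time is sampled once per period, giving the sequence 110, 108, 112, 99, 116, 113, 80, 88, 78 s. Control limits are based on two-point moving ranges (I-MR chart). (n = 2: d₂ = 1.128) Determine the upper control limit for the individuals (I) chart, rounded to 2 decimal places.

X̄ = (110 + 108 + 112 + 99 + 116 + 113 + 80 + 88 + 78) / 9 = 100.4444
Moving ranges: 2, 4, 13, 17, 3, 33, 8, 10; M̄R̄ = 90.0000 / 8 = 11.2500
UCL = X̄ + 3·M̄R̄/d₂ = 100.4444 + 3 × 11.2500 / 1.128 = 130.3647

130.36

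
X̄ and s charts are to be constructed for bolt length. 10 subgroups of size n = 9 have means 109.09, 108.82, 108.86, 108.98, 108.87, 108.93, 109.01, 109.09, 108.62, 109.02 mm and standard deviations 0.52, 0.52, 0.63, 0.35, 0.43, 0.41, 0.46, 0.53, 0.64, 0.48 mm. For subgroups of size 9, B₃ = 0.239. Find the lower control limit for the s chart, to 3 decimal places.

0.119

s̄ = (0.52 + 0.52 + 0.63 + 0.35 + 0.43 + 0.41 + 0.46 + 0.53 + 0.64 + 0.48) / 10 = 0.4970
LCL_s = B₃·s̄ = 0.239 × 0.4970 = 0.1188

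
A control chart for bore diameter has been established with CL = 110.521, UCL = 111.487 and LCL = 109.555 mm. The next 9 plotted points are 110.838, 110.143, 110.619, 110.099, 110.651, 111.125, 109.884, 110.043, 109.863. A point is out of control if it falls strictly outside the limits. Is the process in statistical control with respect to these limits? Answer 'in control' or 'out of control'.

in control

All 9 points lie within [109.555, 111.487].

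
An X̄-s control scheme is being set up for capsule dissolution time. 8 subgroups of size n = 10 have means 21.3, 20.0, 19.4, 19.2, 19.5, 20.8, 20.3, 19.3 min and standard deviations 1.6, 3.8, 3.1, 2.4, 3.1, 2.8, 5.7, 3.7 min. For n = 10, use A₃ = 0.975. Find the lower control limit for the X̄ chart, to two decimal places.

16.78

X̄̄ = (21.3 + 20.0 + 19.4 + 19.2 + 19.5 + 20.8 + 20.3 + 19.3) / 8 = 19.9750
s̄ = (1.6 + 3.8 + 3.1 + 2.4 + 3.1 + 2.8 + 5.7 + 3.7) / 8 = 3.2750
LCL = X̄̄ − A₃·s̄ = 19.9750 − 0.975 × 3.2750 = 16.7819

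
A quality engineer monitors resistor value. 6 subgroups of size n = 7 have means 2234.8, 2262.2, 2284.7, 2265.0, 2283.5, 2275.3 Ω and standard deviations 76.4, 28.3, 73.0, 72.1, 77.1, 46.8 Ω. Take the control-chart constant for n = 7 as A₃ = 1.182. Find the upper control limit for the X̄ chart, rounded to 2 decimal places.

X̄̄ = (2234.8 + 2262.2 + 2284.7 + 2265.0 + 2283.5 + 2275.3) / 6 = 2267.5833
s̄ = (76.4 + 28.3 + 73.0 + 72.1 + 77.1 + 46.8) / 6 = 62.2833
UCL = X̄̄ + A₃·s̄ = 2267.5833 + 1.182 × 62.2833 = 2341.2022

2341.20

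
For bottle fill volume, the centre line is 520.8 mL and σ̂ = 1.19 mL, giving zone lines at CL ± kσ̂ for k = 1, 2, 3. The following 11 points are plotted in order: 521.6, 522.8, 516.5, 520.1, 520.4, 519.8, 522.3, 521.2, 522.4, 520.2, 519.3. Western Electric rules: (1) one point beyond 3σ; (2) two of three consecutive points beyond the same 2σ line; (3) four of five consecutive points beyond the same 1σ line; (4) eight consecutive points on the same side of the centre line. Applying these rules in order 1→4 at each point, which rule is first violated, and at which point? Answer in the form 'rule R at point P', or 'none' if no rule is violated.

rule 1 at point 3

Zone of each point (C = within 1σ̂, B = 1σ̂–2σ̂, A = 2σ̂–3σ̂, * = beyond 3σ̂; sign = side of CL): 1:+C, 2:+B, 3:-*, 4:-C, 5:-C, 6:-C, 7:+B, 8:+C, 9:+B, 10:-C, 11:-B
Rule 1 (one point beyond the 3σ limits) is satisfied at point 3.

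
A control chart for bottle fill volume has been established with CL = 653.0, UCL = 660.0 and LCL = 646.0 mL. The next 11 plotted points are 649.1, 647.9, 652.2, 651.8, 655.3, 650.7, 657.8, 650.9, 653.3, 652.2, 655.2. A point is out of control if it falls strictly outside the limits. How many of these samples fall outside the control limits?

0

All 11 points lie within [646.0, 660.0].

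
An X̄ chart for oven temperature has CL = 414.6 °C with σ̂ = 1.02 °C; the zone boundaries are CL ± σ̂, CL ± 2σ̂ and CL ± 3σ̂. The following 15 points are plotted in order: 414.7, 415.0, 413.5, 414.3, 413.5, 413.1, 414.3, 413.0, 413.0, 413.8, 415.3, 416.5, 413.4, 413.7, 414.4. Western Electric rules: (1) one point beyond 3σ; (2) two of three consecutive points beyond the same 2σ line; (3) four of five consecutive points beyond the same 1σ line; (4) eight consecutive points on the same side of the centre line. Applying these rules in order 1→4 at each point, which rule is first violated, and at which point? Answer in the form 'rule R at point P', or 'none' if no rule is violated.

Zone of each point (C = within 1σ̂, B = 1σ̂–2σ̂, A = 2σ̂–3σ̂, * = beyond 3σ̂; sign = side of CL): 1:+C, 2:+C, 3:-B, 4:-C, 5:-B, 6:-B, 7:-C, 8:-B, 9:-B, 10:-C, 11:+C, 12:+B, 13:-B, 14:-C, 15:-C
Rule 3 (four of five consecutive points beyond the same 1σ limit) is satisfied at point 9.

rule 3 at point 9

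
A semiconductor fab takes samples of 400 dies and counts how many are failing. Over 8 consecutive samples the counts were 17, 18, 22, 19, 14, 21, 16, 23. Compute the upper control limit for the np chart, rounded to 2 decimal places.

31.43

p̄ = Σdᵢ / (k·n) = 150 / (8 × 400) = 0.04688
UCL = np̄ + 3·√(np̄(1−p̄)) = 18.7500 + 3 × √(18.7500×0.95312) = 18.7500 + 3 × 4.2274 = 31.4323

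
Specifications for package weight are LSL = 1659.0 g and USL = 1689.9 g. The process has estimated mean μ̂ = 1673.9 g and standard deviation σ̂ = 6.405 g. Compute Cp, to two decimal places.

0.80

Cp = (USL − LSL) / (6σ̂) = (1689.9 − 1659.0) / (6 × 6.405) = 30.9000 / 38.4300 = 0.8041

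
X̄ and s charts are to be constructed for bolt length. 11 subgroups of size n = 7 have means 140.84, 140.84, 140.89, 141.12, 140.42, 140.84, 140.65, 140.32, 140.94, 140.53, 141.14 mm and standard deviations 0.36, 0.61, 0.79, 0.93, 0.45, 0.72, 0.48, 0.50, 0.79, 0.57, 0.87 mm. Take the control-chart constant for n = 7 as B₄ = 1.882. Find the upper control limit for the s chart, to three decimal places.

s̄ = (0.36 + 0.61 + 0.79 + 0.93 + 0.45 + 0.72 + 0.48 + 0.50 + 0.79 + 0.57 + 0.87) / 11 = 0.6427
UCL_s = B₄·s̄ = 1.882 × 0.6427 = 1.2096

1.210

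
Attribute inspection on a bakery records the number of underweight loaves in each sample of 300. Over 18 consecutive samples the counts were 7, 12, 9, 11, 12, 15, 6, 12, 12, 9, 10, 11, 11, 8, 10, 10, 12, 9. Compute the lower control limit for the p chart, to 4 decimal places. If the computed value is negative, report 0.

p̄ = Σdᵢ / (k·n) = 186 / (18 × 300) = 0.03444
LCL = p̄ − 3·√(p̄(1−p̄)/n) = 0.03444 − 3 × 0.01053 = 0.00286

0.0029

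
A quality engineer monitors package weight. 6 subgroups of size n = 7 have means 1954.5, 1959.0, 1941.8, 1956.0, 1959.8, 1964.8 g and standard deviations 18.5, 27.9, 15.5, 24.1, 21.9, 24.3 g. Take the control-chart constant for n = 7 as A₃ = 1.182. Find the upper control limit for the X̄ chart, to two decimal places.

X̄̄ = (1954.5 + 1959.0 + 1941.8 + 1956.0 + 1959.8 + 1964.8) / 6 = 1955.9833
s̄ = (18.5 + 27.9 + 15.5 + 24.1 + 21.9 + 24.3) / 6 = 22.0333
UCL = X̄̄ + A₃·s̄ = 1955.9833 + 1.182 × 22.0333 = 1982.0267

1982.03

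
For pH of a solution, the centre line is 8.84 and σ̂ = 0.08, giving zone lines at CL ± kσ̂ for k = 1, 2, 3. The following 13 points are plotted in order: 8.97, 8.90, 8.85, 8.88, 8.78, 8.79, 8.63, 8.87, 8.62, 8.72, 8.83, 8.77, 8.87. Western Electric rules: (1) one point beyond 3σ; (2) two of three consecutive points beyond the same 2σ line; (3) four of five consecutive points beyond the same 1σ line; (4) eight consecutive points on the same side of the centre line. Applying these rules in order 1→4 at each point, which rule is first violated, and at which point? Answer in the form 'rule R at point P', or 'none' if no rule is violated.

rule 2 at point 9

Zone of each point (C = within 1σ̂, B = 1σ̂–2σ̂, A = 2σ̂–3σ̂, * = beyond 3σ̂; sign = side of CL): 1:+B, 2:+C, 3:+C, 4:+C, 5:-C, 6:-C, 7:-A, 8:+C, 9:-A, 10:-B, 11:-C, 12:-C, 13:+C
Rule 2 (two of three consecutive points beyond the same 2σ limit) is satisfied at point 9.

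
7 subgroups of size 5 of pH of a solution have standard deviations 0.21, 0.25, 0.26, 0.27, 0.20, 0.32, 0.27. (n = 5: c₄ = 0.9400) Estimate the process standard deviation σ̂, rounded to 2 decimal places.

s̄ = (0.21 + 0.25 + 0.26 + 0.27 + 0.20 + 0.32 + 0.27) / 7 = 0.2543
σ̂ = s̄ / c₄ = 0.2543 / 0.9400 = 0.2705

0.27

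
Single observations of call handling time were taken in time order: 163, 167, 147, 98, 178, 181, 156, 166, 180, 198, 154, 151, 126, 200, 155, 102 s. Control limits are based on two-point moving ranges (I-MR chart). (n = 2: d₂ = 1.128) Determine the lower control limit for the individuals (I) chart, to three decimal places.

74.824

X̄ = (163 + 167 + 147 + 98 + 178 + 181 + 156 + 166 + 180 + 198 + 154 + 151 + 126 + 200 + 155 + 102) / 16 = 157.6250
Moving ranges: 4, 20, 49, 80, 3, 25, 10, 14, 18, 44, 3, 25, 74, 45, 53; M̄R̄ = 467.0000 / 15 = 31.1333
LCL = X̄ − 3·M̄R̄/d₂ = 157.6250 − 3 × 31.1333 / 1.128 = 74.8236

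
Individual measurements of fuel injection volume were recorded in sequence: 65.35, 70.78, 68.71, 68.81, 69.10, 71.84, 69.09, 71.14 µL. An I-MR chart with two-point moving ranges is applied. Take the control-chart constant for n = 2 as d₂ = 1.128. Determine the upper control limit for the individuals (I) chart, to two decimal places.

X̄ = (65.35 + 70.78 + 68.71 + 68.81 + 69.10 + 71.84 + 69.09 + 71.14) / 8 = 69.3525
Moving ranges: 5.43, 2.07, 0.10, 0.29, 2.74, 2.75, 2.05; M̄R̄ = 15.4300 / 7 = 2.2043
UCL = X̄ + 3·M̄R̄/d₂ = 69.3525 + 3 × 2.2043 / 1.128 = 75.2150

75.21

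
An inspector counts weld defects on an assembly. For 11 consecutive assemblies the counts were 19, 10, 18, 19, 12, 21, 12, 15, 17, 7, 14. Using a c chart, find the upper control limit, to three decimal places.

26.493

c̄ = (19 + 10 + 18 + 19 + 12 + 21 + 12 + 15 + 17 + 7 + 14) / 11 = 164 / 11 = 14.9091
UCL = c̄ + 3√c̄ = 14.9091 + 3 × √14.9091 = 14.9091 + 3 × 3.8612 = 26.4928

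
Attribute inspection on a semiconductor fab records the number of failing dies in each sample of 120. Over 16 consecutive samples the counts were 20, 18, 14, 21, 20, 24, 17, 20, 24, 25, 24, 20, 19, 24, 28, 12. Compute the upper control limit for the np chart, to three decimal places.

p̄ = Σdᵢ / (k·n) = 330 / (16 × 120) = 0.17188
UCL = np̄ + 3·√(np̄(1−p̄)) = 20.6250 + 3 × √(20.6250×0.82812) = 20.6250 + 3 × 4.1328 = 33.0234

33.023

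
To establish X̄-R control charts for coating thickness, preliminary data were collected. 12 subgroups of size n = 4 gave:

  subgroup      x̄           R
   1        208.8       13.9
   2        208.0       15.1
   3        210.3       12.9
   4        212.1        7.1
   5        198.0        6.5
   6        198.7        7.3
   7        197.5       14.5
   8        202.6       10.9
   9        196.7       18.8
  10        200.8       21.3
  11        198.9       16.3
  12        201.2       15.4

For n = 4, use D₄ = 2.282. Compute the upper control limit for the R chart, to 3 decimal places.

30.427

R̄ = (13.9 + 15.1 + 12.9 + 7.1 + 6.5 + 7.3 + 14.5 + 10.9 + 18.8 + 21.3 + 16.3 + 15.4) / 12 = 160.0000 / 12 = 13.3333
UCL_R = D₄·R̄ = 2.282 × 13.3333 = 30.4267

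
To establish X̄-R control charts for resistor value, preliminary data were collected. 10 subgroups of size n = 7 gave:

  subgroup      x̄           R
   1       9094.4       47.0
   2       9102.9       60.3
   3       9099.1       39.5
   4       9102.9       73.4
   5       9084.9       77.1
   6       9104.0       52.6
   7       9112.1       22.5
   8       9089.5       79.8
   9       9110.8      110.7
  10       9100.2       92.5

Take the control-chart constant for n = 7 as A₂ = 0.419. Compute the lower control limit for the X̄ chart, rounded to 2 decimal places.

X̄̄ = (9094.4 + 9102.9 + 9099.1 + 9102.9 + 9084.9 + 9104.0 + 9112.1 + 9089.5 + 9110.8 + 9100.2) / 10 = 91000.8000 / 10 = 9100.0800
R̄ = (47.0 + 60.3 + 39.5 + 73.4 + 77.1 + 52.6 + 22.5 + 79.8 + 110.7 + 92.5) / 10 = 655.4000 / 10 = 65.5400
LCL = X̄̄ − A₂·R̄ = 9100.0800 − 0.419 × 65.5400 = 9072.6187

9072.62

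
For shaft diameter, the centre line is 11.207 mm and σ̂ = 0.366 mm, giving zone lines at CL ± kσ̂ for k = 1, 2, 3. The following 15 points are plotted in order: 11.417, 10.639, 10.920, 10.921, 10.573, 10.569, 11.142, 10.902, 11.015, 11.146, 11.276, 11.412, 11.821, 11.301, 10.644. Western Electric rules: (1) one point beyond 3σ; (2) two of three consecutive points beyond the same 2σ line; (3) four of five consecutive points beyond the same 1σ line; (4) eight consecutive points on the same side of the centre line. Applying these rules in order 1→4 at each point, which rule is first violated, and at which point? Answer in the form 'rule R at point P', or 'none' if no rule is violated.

rule 4 at point 9

Zone of each point (C = within 1σ̂, B = 1σ̂–2σ̂, A = 2σ̂–3σ̂, * = beyond 3σ̂; sign = side of CL): 1:+C, 2:-B, 3:-C, 4:-C, 5:-B, 6:-B, 7:-C, 8:-C, 9:-C, 10:-C, 11:+C, 12:+C, 13:+B, 14:+C, 15:-B
Rule 4 (eight consecutive points on the same side of the centre line) is satisfied at point 9.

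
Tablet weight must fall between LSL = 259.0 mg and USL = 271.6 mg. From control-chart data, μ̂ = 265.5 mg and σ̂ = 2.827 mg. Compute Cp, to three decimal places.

Cp = (USL − LSL) / (6σ̂) = (271.6 − 259.0) / (6 × 2.827) = 12.6000 / 16.9620 = 0.7428

0.743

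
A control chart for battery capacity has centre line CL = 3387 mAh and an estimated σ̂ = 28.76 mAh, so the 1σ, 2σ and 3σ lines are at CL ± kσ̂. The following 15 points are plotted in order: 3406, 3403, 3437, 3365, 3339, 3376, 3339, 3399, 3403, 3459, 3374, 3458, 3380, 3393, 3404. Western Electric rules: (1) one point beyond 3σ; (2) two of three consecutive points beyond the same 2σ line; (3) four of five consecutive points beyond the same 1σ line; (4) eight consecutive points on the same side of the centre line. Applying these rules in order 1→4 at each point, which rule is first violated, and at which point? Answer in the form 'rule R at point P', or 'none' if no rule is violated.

rule 2 at point 12

Zone of each point (C = within 1σ̂, B = 1σ̂–2σ̂, A = 2σ̂–3σ̂, * = beyond 3σ̂; sign = side of CL): 1:+C, 2:+C, 3:+B, 4:-C, 5:-B, 6:-C, 7:-B, 8:+C, 9:+C, 10:+A, 11:-C, 12:+A, 13:-C, 14:+C, 15:+C
Rule 2 (two of three consecutive points beyond the same 2σ limit) is satisfied at point 12.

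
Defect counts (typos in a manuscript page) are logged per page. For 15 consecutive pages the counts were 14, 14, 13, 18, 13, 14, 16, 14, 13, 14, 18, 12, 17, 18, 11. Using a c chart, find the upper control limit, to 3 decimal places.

c̄ = (14 + 14 + 13 + 18 + 13 + 14 + 16 + 14 + 13 + 14 + 18 + 12 + 17 + 18 + 11) / 15 = 219 / 15 = 14.6000
UCL = c̄ + 3√c̄ = 14.6000 + 3 × √14.6000 = 14.6000 + 3 × 3.8210 = 26.0630

26.063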